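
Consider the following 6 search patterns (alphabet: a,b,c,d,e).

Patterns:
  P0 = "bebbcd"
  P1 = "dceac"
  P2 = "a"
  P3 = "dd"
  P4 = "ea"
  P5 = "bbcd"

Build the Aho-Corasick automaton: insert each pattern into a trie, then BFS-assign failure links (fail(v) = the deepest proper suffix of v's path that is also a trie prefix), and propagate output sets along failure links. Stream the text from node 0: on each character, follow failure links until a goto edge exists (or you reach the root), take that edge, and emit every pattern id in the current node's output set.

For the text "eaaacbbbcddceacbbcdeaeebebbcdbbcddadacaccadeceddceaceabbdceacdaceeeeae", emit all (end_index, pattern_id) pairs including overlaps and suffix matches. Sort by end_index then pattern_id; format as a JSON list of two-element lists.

Build automaton:
Trie (insert patterns):
  0='ε' goto a→12 b→1 d→7 e→14
  1='b' goto b→16 e→2
  2='be' goto b→3
  3='beb' goto b→4
  4='bebb' goto c→5
  5='bebbc' goto d→6
  6='bebbcd' goto ·  ←P0
  7='d' goto c→8 d→13
  8='dc' goto e→9
  9='dce' goto a→10
  10='dcea' goto c→11
  11='dceac' goto ·  ←P1
  12='a' goto ·  ←P2
  13='dd' goto ·  ←P3
  14='e' goto a→15
  15='ea' goto ·  ←P4
  16='bb' goto c→17
  17='bbc' goto d→18
  18='bbcd' goto ·  ←P5

BFS fail/out derivation:
  fail(1) 'b': from fail(0)=0 chase 'b': 0 ⇒ 0;  out=∅∪out(0)=∅
  fail(7) 'd': from fail(0)=0 chase 'd': 0 ⇒ 0;  out=∅∪out(0)=∅
  fail(12) 'a': from fail(0)=0 chase 'a': 0 ⇒ 0;  out={2}∪out(0)={2}
  fail(14) 'e': from fail(0)=0 chase 'e': 0 ⇒ 0;  out=∅∪out(0)=∅
  fail(2) 'be': from fail(1)=0 chase 'e': 0 ⇒ 14;  out=∅∪out(14)=∅
  fail(8) 'dc': from fail(7)=0 chase 'c': 0 ⇒ 0;  out=∅∪out(0)=∅
  fail(13) 'dd': from fail(7)=0 chase 'd': 0 ⇒ 7;  out={3}∪out(7)={3}
  fail(15) 'ea': from fail(14)=0 chase 'a': 0 ⇒ 12;  out={4}∪out(12)={2,4}
  fail(16) 'bb': from fail(1)=0 chase 'b': 0 ⇒ 1;  out=∅∪out(1)=∅
  fail(3) 'beb': from fail(2)=14 chase 'b': 14→0 ⇒ 1;  out=∅∪out(1)=∅
  fail(9) 'dce': from fail(8)=0 chase 'e': 0 ⇒ 14;  out=∅∪out(14)=∅
  fail(17) 'bbc': from fail(16)=1 chase 'c': 1→0 ⇒ 0;  out=∅∪out(0)=∅
  fail(4) 'bebb': from fail(3)=1 chase 'b': 1 ⇒ 16;  out=∅∪out(16)=∅
  fail(10) 'dcea': from fail(9)=14 chase 'a': 14 ⇒ 15;  out=∅∪out(15)={2,4}
  fail(18) 'bbcd': from fail(17)=0 chase 'd': 0 ⇒ 7;  out={5}∪out(7)={5}
  fail(5) 'bebbc': from fail(4)=16 chase 'c': 16 ⇒ 17;  out=∅∪out(17)=∅
  fail(11) 'dceac': from fail(10)=15 chase 'c': 15→12→0 ⇒ 0;  out={1}∪out(0)={1}
  fail(6) 'bebbcd': from fail(5)=17 chase 'd': 17 ⇒ 18;  out={0}∪out(18)={0,5}

Run:
i=0 'e': node 0→14
i=1 'a': node 14→15  emit P2@[1:1],P4@[0:1]
i=2 'a': node 15→12 ·f  emit P2@[2:2]
i=3 'a': node 12→12 ·f  emit P2@[3:3]
i=4 'c': node 12→0 ·f
i=5 'b': node 0→1
i=6 'b': node 1→16
i=7 'b': node 16→16 ·f
i=8 'c': node 16→17
i=9 'd': node 17→18  emit P5@[6:9]
i=10 'd': node 18→13 ·f  emit P3@[9:10]
i=11 'c': node 13→8 ·f
i=12 'e': node 8→9
i=13 'a': node 9→10  emit P2@[13:13],P4@[12:13]
i=14 'c': node 10→11  emit P1@[10:14]
i=15 'b': node 11→1 ·f
i=16 'b': node 1→16
i=17 'c': node 16→17
i=18 'd': node 17→18  emit P5@[15:18]
i=19 'e': node 18→14 ·f
i=20 'a': node 14→15  emit P2@[20:20],P4@[19:20]
i=21 'e': node 15→14 ·f
i=22 'e': node 14→14 ·f
i=23 'b': node 14→1 ·f
i=24 'e': node 1→2
i=25 'b': node 2→3
i=26 'b': node 3→4
i=27 'c': node 4→5
i=28 'd': node 5→6  emit P0@[23:28],P5@[25:28]
i=29 'b': node 6→1 ·f
i=30 'b': node 1→16
i=31 'c': node 16→17
i=32 'd': node 17→18  emit P5@[29:32]
i=33 'd': node 18→13 ·f  emit P3@[32:33]
i=34 'a': node 13→12 ·f  emit P2@[34:34]
i=35 'd': node 12→7 ·f
i=36 'a': node 7→12 ·f  emit P2@[36:36]
i=37 'c': node 12→0 ·f
i=38 'a': node 0→12  emit P2@[38:38]
i=39 'c': node 12→0 ·f
i=40 'c': node 0→0
i=41 'a': node 0→12  emit P2@[41:41]
i=42 'd': node 12→7 ·f
i=43 'e': node 7→14 ·f
i=44 'c': node 14→0 ·f
i=45 'e': node 0→14
i=46 'd': node 14→7 ·f
i=47 'd': node 7→13  emit P3@[46:47]
i=48 'c': node 13→8 ·f
i=49 'e': node 8→9
i=50 'a': node 9→10  emit P2@[50:50],P4@[49:50]
i=51 'c': node 10→11  emit P1@[47:51]
i=52 'e': node 11→14 ·f
i=53 'a': node 14→15  emit P2@[53:53],P4@[52:53]
i=54 'b': node 15→1 ·f
i=55 'b': node 1→16
i=56 'd': node 16→7 ·f
i=57 'c': node 7→8
i=58 'e': node 8→9
i=59 'a': node 9→10  emit P2@[59:59],P4@[58:59]
i=60 'c': node 10→11  emit P1@[56:60]
i=61 'd': node 11→7 ·f
i=62 'a': node 7→12 ·f  emit P2@[62:62]
i=63 'c': node 12→0 ·f
i=64 'e': node 0→14
i=65 'e': node 14→14 ·f
i=66 'e': node 14→14 ·f
i=67 'e': node 14→14 ·f
i=68 'a': node 14→15  emit P2@[68:68],P4@[67:68]
i=69 'e': node 15→14 ·f

All matches (sorted): [[1,2],[1,4],[2,2],[3,2],[9,5],[10,3],[13,2],[13,4],[14,1],[18,5],[20,2],[20,4],[28,0],[28,5],[32,5],[33,3],[34,2],[36,2],[38,2],[41,2],[47,3],[50,2],[50,4],[51,1],[53,2],[53,4],[59,2],[59,4],[60,1],[62,2],[68,2],[68,4]]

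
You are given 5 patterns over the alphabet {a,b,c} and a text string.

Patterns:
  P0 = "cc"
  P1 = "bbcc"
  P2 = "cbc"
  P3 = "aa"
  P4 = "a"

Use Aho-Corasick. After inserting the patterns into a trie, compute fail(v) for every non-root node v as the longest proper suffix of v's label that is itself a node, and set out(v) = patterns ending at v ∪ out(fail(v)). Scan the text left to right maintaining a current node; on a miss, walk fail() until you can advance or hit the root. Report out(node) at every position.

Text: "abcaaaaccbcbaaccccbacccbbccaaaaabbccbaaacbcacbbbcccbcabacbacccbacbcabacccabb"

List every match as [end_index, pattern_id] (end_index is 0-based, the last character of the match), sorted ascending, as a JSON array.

Build:
Trie (insert patterns):
  0='ε' goto a→9 b→3 c→1
  1='c' goto b→7 c→2
  2='cc' goto ·  ←P0
  3='b' goto b→4
  4='bb' goto c→5
  5='bbc' goto c→6
  6='bbcc' goto ·  ←P1
  7='cb' goto c→8
  8='cbc' goto ·  ←P2
  9='a' goto a→10  ←P4
  10='aa' goto ·  ←P3

BFS fail/out derivation:
  fail(1) 'c': from fail(0)=0 chase 'c': 0 ⇒ 0;  out=∅∪out(0)=∅
  fail(3) 'b': from fail(0)=0 chase 'b': 0 ⇒ 0;  out=∅∪out(0)=∅
  fail(9) 'a': from fail(0)=0 chase 'a': 0 ⇒ 0;  out={4}∪out(0)={4}
  fail(2) 'cc': from fail(1)=0 chase 'c': 0 ⇒ 1;  out={0}∪out(1)={0}
  fail(4) 'bb': from fail(3)=0 chase 'b': 0 ⇒ 3;  out=∅∪out(3)=∅
  fail(7) 'cb': from fail(1)=0 chase 'b': 0 ⇒ 3;  out=∅∪out(3)=∅
  fail(10) 'aa': from fail(9)=0 chase 'a': 0 ⇒ 9;  out={3}∪out(9)={3,4}
  fail(5) 'bbc': from fail(4)=3 chase 'c': 3→0 ⇒ 1;  out=∅∪out(1)=∅
  fail(8) 'cbc': from fail(7)=3 chase 'c': 3→0 ⇒ 1;  out={2}∪out(1)={2}
  fail(6) 'bbcc': from fail(5)=1 chase 'c': 1 ⇒ 2;  out={1}∪out(2)={0,1}

Scan:
pos 0 'a': at 9  emit P4@[0:0]
pos 1 'b': at 3 (via fail)
pos 2 'c': at 1 (via fail)
pos 3 'a': at 9 (via fail)  emit P4@[3:3]
pos 4 'a': at 10  emit P3@[3:4],P4@[4:4]
pos 5 'a': at 10 (via fail)  emit P3@[4:5],P4@[5:5]
pos 6 'a': at 10 (via fail)  emit P3@[5:6],P4@[6:6]
pos 7 'c': at 1 (via fail)
pos 8 'c': at 2  emit P0@[7:8]
pos 9 'b': at 7 (via fail)
pos 10 'c': at 8  emit P2@[8:10]
pos 11 'b': at 7 (via fail)
pos 12 'a': at 9 (via fail)  emit P4@[12:12]
pos 13 'a': at 10  emit P3@[12:13],P4@[13:13]
pos 14 'c': at 1 (via fail)
pos 15 'c': at 2  emit P0@[14:15]
pos 16 'c': at 2 (via fail)  emit P0@[15:16]
pos 17 'c': at 2 (via fail)  emit P0@[16:17]
pos 18 'b': at 7 (via fail)
pos 19 'a': at 9 (via fail)  emit P4@[19:19]
pos 20 'c': at 1 (via fail)
pos 21 'c': at 2  emit P0@[20:21]
pos 22 'c': at 2 (via fail)  emit P0@[21:22]
pos 23 'b': at 7 (via fail)
pos 24 'b': at 4 (via fail)
pos 25 'c': at 5
pos 26 'c': at 6  emit P0@[25:26],P1@[23:26]
pos 27 'a': at 9 (via fail)  emit P4@[27:27]
pos 28 'a': at 10  emit P3@[27:28],P4@[28:28]
pos 29 'a': at 10 (via fail)  emit P3@[28:29],P4@[29:29]
pos 30 'a': at 10 (via fail)  emit P3@[29:30],P4@[30:30]
pos 31 'a': at 10 (via fail)  emit P3@[30:31],P4@[31:31]
pos 32 'b': at 3 (via fail)
pos 33 'b': at 4
pos 34 'c': at 5
pos 35 'c': at 6  emit P0@[34:35],P1@[32:35]
pos 36 'b': at 7 (via fail)
pos 37 'a': at 9 (via fail)  emit P4@[37:37]
pos 38 'a': at 10  emit P3@[37:38],P4@[38:38]
pos 39 'a': at 10 (via fail)  emit P3@[38:39],P4@[39:39]
pos 40 'c': at 1 (via fail)
pos 41 'b': at 7
pos 42 'c': at 8  emit P2@[40:42]
pos 43 'a': at 9 (via fail)  emit P4@[43:43]
pos 44 'c': at 1 (via fail)
pos 45 'b': at 7
pos 46 'b': at 4 (via fail)
pos 47 'b': at 4 (via fail)
pos 48 'c': at 5
pos 49 'c': at 6  emit P0@[48:49],P1@[46:49]
pos 50 'c': at 2 (via fail)  emit P0@[49:50]
pos 51 'b': at 7 (via fail)
pos 52 'c': at 8  emit P2@[50:52]
pos 53 'a': at 9 (via fail)  emit P4@[53:53]
pos 54 'b': at 3 (via fail)
pos 55 'a': at 9 (via fail)  emit P4@[55:55]
pos 56 'c': at 1 (via fail)
pos 57 'b': at 7
pos 58 'a': at 9 (via fail)  emit P4@[58:58]
pos 59 'c': at 1 (via fail)
pos 60 'c': at 2  emit P0@[59:60]
pos 61 'c': at 2 (via fail)  emit P0@[60:61]
pos 62 'b': at 7 (via fail)
pos 63 'a': at 9 (via fail)  emit P4@[63:63]
pos 64 'c': at 1 (via fail)
pos 65 'b': at 7
pos 66 'c': at 8  emit P2@[64:66]
pos 67 'a': at 9 (via fail)  emit P4@[67:67]
pos 68 'b': at 3 (via fail)
pos 69 'a': at 9 (via fail)  emit P4@[69:69]
pos 70 'c': at 1 (via fail)
pos 71 'c': at 2  emit P0@[70:71]
pos 72 'c': at 2 (via fail)  emit P0@[71:72]
pos 73 'a': at 9 (via fail)  emit P4@[73:73]
pos 74 'b': at 3 (via fail)
pos 75 'b': at 4

All matches (sorted): [[0,4],[3,4],[4,3],[4,4],[5,3],[5,4],[6,3],[6,4],[8,0],[10,2],[12,4],[13,3],[13,4],[15,0],[16,0],[17,0],[19,4],[21,0],[22,0],[26,0],[26,1],[27,4],[28,3],[28,4],[29,3],[29,4],[30,3],[30,4],[31,3],[31,4],[35,0],[35,1],[37,4],[38,3],[38,4],[39,3],[39,4],[42,2],[43,4],[49,0],[49,1],[50,0],[52,2],[53,4],[55,4],[58,4],[60,0],[61,0],[63,4],[66,2],[67,4],[69,4],[71,0],[72,0],[73,4]]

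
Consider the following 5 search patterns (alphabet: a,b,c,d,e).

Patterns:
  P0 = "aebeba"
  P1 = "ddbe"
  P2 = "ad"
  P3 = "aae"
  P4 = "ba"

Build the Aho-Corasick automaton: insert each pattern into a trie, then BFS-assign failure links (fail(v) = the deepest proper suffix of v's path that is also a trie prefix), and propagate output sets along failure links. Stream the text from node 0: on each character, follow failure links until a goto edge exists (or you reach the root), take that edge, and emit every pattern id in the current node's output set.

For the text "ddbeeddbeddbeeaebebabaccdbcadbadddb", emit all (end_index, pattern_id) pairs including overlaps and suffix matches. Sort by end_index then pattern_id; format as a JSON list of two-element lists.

Construct AC machine:
Trie nodes:
  n0 'ε': a→1 b→14 d→7
  n1 'a': a→12 d→11 e→2
  n2 'ae': b→3
  n3 'aeb': e→4
  n4 'aebe': b→5
  n5 'aebeb': a→6
  n6 'aebeba': ·  ←P0
  n7 'd': d→8
  n8 'dd': b→9
  n9 'ddb': e→10
  n10 'ddbe': ·  ←P1
  n11 'ad': ·  ←P2
  n12 'aa': e→13
  n13 'aae': ·  ←P3
  n14 'b': a→15
  n15 'ba': ·  ←P4

Failure links (BFS by depth):
  n1('a'): parent n0 fail=0; on 'a' 0 → fail=0;  out ∅∪∅=∅
  n7('d'): parent n0 fail=0; on 'd' 0 → fail=0;  out ∅∪∅=∅
  n14('b'): parent n0 fail=0; on 'b' 0 → fail=0;  out ∅∪∅=∅
  n2('ae'): parent n1 fail=0; on 'e' 0 → fail=0;  out ∅∪∅=∅
  n8('dd'): parent n7 fail=0; on 'd' 0 → fail=7;  out ∅∪∅=∅
  n11('ad'): parent n1 fail=0; on 'd' 0 → fail=7;  out {2}∪∅={2}
  n12('aa'): parent n1 fail=0; on 'a' 0 → fail=1;  out ∅∪∅=∅
  n15('ba'): parent n14 fail=0; on 'a' 0 → fail=1;  out {4}∪∅={4}
  n3('aeb'): parent n2 fail=0; on 'b' 0 → fail=14;  out ∅∪∅=∅
  n9('ddb'): parent n8 fail=7; on 'b' 7→0 → fail=14;  out ∅∪∅=∅
  n13('aae'): parent n12 fail=1; on 'e' 1 → fail=2;  out {3}∪∅={3}
  n4('aebe'): parent n3 fail=14; on 'e' 14→0 → fail=0;  out ∅∪∅=∅
  n10('ddbe'): parent n9 fail=14; on 'e' 14→0 → fail=0;  out {1}∪∅={1}
  n5('aebeb'): parent n4 fail=0; on 'b' 0 → fail=14;  out ∅∪∅=∅
  n6('aebeba'): parent n5 fail=14; on 'a' 14 → fail=15;  out {0}∪{4}={0,4}

Run:
i=0 'd': node 0→7
i=1 'd': node 7→8
i=2 'b': node 8→9
i=3 'e': node 9→10  → match P1@[0:3]
i=4 'e': node 10→0 (fail-walked)
i=5 'd': node 0→7
i=6 'd': node 7→8
i=7 'b': node 8→9
i=8 'e': node 9→10  → match P1@[5:8]
i=9 'd': node 10→7 (fail-walked)
i=10 'd': node 7→8
i=11 'b': node 8→9
i=12 'e': node 9→10  → match P1@[9:12]
i=13 'e': node 10→0 (fail-walked)
i=14 'a': node 0→1
i=15 'e': node 1→2
i=16 'b': node 2→3
i=17 'e': node 3→4
i=18 'b': node 4→5
i=19 'a': node 5→6  → match P0@[14:19],P4@[18:19]
i=20 'b': node 6→14 (fail-walked)
i=21 'a': node 14→15  → match P4@[20:21]
i=22 'c': node 15→0 (fail-walked)
i=23 'c': node 0→0
i=24 'd': node 0→7
i=25 'b': node 7→14 (fail-walked)
i=26 'c': node 14→0 (fail-walked)
i=27 'a': node 0→1
i=28 'd': node 1→11  → match P2@[27:28]
i=29 'b': node 11→14 (fail-walked)
i=30 'a': node 14→15  → match P4@[29:30]
i=31 'd': node 15→11 (fail-walked)  → match P2@[30:31]
i=32 'd': node 11→8 (fail-walked)
i=33 'd': node 8→8 (fail-walked)
i=34 'b': node 8→9

Matches: [[3,1],[8,1],[12,1],[19,0],[19,4],[21,4],[28,2],[30,4],[31,2]]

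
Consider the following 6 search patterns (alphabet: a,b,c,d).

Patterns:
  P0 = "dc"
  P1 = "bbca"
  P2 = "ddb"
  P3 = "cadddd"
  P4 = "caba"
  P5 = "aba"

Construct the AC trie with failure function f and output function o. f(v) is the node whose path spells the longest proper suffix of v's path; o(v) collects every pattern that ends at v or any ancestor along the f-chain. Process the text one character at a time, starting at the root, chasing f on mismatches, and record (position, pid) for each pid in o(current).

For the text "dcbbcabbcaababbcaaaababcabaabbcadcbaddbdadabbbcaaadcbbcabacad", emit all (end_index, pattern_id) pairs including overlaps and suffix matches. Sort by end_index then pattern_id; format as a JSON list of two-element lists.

Build automaton:
Trie (insert patterns):
  n0 'ε': a→17 b→3 c→9 d→1
  n1 'd': c→2 d→7
  n2 'dc': ·  ←P0
  n3 'b': b→4
  n4 'bb': c→5
  n5 'bbc': a→6
  n6 'bbca': ·  ←P1
  n7 'dd': b→8
  n8 'ddb': ·  ←P2
  n9 'c': a→10
  n10 'ca': b→15 d→11
  n11 'cad': d→12
  n12 'cadd': d→13
  n13 'caddd': d→14
  n14 'cadddd': ·  ←P3
  n15 'cab': a→16
  n16 'caba': ·  ←P4
  n17 'a': b→18
  n18 'ab': a→19
  n19 'aba': ·  ←P5

Failure links (BFS by depth):
  n1('d'): parent n0 fail=0; on 'd' 0 → fail=0;  out ∅∪∅=∅
  n3('b'): parent n0 fail=0; on 'b' 0 → fail=0;  out ∅∪∅=∅
  n9('c'): parent n0 fail=0; on 'c' 0 → fail=0;  out ∅∪∅=∅
  n17('a'): parent n0 fail=0; on 'a' 0 → fail=0;  out ∅∪∅=∅
  n2('dc'): parent n1 fail=0; on 'c' 0 → fail=9;  out {0}∪∅={0}
  n4('bb'): parent n3 fail=0; on 'b' 0 → fail=3;  out ∅∪∅=∅
  n7('dd'): parent n1 fail=0; on 'd' 0 → fail=1;  out ∅∪∅=∅
  n10('ca'): parent n9 fail=0; on 'a' 0 → fail=17;  out ∅∪∅=∅
  n18('ab'): parent n17 fail=0; on 'b' 0 → fail=3;  out ∅∪∅=∅
  n5('bbc'): parent n4 fail=3; on 'c' 3→0 → fail=9;  out ∅∪∅=∅
  n8('ddb'): parent n7 fail=1; on 'b' 1→0 → fail=3;  out {2}∪∅={2}
  n11('cad'): parent n10 fail=17; on 'd' 17→0 → fail=1;  out ∅∪∅=∅
  n15('cab'): parent n10 fail=17; on 'b' 17 → fail=18;  out ∅∪∅=∅
  n19('aba'): parent n18 fail=3; on 'a' 3→0 → fail=17;  out {5}∪∅={5}
  n6('bbca'): parent n5 fail=9; on 'a' 9 → fail=10;  out {1}∪∅={1}
  n12('cadd'): parent n11 fail=1; on 'd' 1 → fail=7;  out ∅∪∅=∅
  n16('caba'): parent n15 fail=18; on 'a' 18 → fail=19;  out {4}∪{5}={4,5}
  n13('caddd'): parent n12 fail=7; on 'd' 7→1 → fail=7;  out ∅∪∅=∅
  n14('cadddd'): parent n13 fail=7; on 'd' 7→1 → fail=7;  out {3}∪∅={3}

Run:
[0] read 'd'  n0⇒n1
[1] read 'c'  n1⇒n2  emit P0@[0:1]
[2] read 'b'  n2⇒n3 (via fail)
[3] read 'b'  n3⇒n4
[4] read 'c'  n4⇒n5
[5] read 'a'  n5⇒n6  emit P1@[2:5]
[6] read 'b'  n6⇒n15 (via fail)
[7] read 'b'  n15⇒n4 (via fail)
[8] read 'c'  n4⇒n5
[9] read 'a'  n5⇒n6  emit P1@[6:9]
[10] read 'a'  n6⇒n17 (via fail)
[11] read 'b'  n17⇒n18
[12] read 'a'  n18⇒n19  emit P5@[10:12]
[13] read 'b'  n19⇒n18 (via fail)
[14] read 'b'  n18⇒n4 (via fail)
[15] read 'c'  n4⇒n5
[16] read 'a'  n5⇒n6  emit P1@[13:16]
[17] read 'a'  n6⇒n17 (via fail)
[18] read 'a'  n17⇒n17 (via fail)
[19] read 'a'  n17⇒n17 (via fail)
[20] read 'b'  n17⇒n18
[21] read 'a'  n18⇒n19  emit P5@[19:21]
[22] read 'b'  n19⇒n18 (via fail)
[23] read 'c'  n18⇒n9 (via fail)
[24] read 'a'  n9⇒n10
[25] read 'b'  n10⇒n15
[26] read 'a'  n15⇒n16  emit P4@[23:26],P5@[24:26]
[27] read 'a'  n16⇒n17 (via fail)
[28] read 'b'  n17⇒n18
[29] read 'b'  n18⇒n4 (via fail)
[30] read 'c'  n4⇒n5
[31] read 'a'  n5⇒n6  emit P1@[28:31]
[32] read 'd'  n6⇒n11 (via fail)
[33] read 'c'  n11⇒n2 (via fail)  emit P0@[32:33]
[34] read 'b'  n2⇒n3 (via fail)
[35] read 'a'  n3⇒n17 (via fail)
[36] read 'd'  n17⇒n1 (via fail)
[37] read 'd'  n1⇒n7
[38] read 'b'  n7⇒n8  emit P2@[36:38]
[39] read 'd'  n8⇒n1 (via fail)
[40] read 'a'  n1⇒n17 (via fail)
[41] read 'd'  n17⇒n1 (via fail)
[42] read 'a'  n1⇒n17 (via fail)
[43] read 'b'  n17⇒n18
[44] read 'b'  n18⇒n4 (via fail)
[45] read 'b'  n4⇒n4 (via fail)
[46] read 'c'  n4⇒n5
[47] read 'a'  n5⇒n6  emit P1@[44:47]
[48] read 'a'  n6⇒n17 (via fail)
[49] read 'a'  n17⇒n17 (via fail)
[50] read 'd'  n17⇒n1 (via fail)
[51] read 'c'  n1⇒n2  emit P0@[50:51]
[52] read 'b'  n2⇒n3 (via fail)
[53] read 'b'  n3⇒n4
[54] read 'c'  n4⇒n5
[55] read 'a'  n5⇒n6  emit P1@[52:55]
[56] read 'b'  n6⇒n15 (via fail)
[57] read 'a'  n15⇒n16  emit P4@[54:57],P5@[55:57]
[58] read 'c'  n16⇒n9 (via fail)
[59] read 'a'  n9⇒n10
[60] read 'd'  n10⇒n11

Matches: [[1,0],[5,1],[9,1],[12,5],[16,1],[21,5],[26,4],[26,5],[31,1],[33,0],[38,2],[47,1],[51,0],[55,1],[57,4],[57,5]]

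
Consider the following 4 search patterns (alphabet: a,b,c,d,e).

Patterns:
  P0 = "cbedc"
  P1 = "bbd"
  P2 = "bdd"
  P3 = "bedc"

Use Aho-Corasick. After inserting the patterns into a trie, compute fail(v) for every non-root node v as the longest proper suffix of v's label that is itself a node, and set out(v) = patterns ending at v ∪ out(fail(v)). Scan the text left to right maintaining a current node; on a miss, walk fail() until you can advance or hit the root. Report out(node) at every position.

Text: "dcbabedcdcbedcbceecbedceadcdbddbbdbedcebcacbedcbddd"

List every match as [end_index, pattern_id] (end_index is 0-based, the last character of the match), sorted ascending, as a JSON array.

Build automaton:
Trie (insert patterns):
  n0 'ε': b→6 c→1
  n1 'c': b→2
  n2 'cb': e→3
  n3 'cbe': d→4
  n4 'cbed': c→5
  n5 'cbedc': ·  ←P0
  n6 'b': b→7 d→9 e→11
  n7 'bb': d→8
  n8 'bbd': ·  ←P1
  n9 'bd': d→10
  n10 'bdd': ·  ←P2
  n11 'be': d→12
  n12 'bed': c→13
  n13 'bedc': ·  ←P3

Failure links (BFS by depth):
  n1('c'): parent n0 fail=0; on 'c' 0 → fail=0;  out ∅∪∅=∅
  n6('b'): parent n0 fail=0; on 'b' 0 → fail=0;  out ∅∪∅=∅
  n2('cb'): parent n1 fail=0; on 'b' 0 → fail=6;  out ∅∪∅=∅
  n7('bb'): parent n6 fail=0; on 'b' 0 → fail=6;  out ∅∪∅=∅
  n9('bd'): parent n6 fail=0; on 'd' 0 → fail=0;  out ∅∪∅=∅
  n11('be'): parent n6 fail=0; on 'e' 0 → fail=0;  out ∅∪∅=∅
  n3('cbe'): parent n2 fail=6; on 'e' 6 → fail=11;  out ∅∪∅=∅
  n8('bbd'): parent n7 fail=6; on 'd' 6 → fail=9;  out {1}∪∅={1}
  n10('bdd'): parent n9 fail=0; on 'd' 0 → fail=0;  out {2}∪∅={2}
  n12('bed'): parent n11 fail=0; on 'd' 0 → fail=0;  out ∅∪∅=∅
  n4('cbed'): parent n3 fail=11; on 'd' 11 → fail=12;  out ∅∪∅=∅
  n13('bedc'): parent n12 fail=0; on 'c' 0 → fail=1;  out {3}∪∅={3}
  n5('cbedc'): parent n4 fail=12; on 'c' 12 → fail=13;  out {0}∪{3}={0,3}

Text stream:
pos 0 'd': at 0
pos 1 'c': at 1
pos 2 'b': at 2
pos 3 'a': at 0 ·f
pos 4 'b': at 6
pos 5 'e': at 11
pos 6 'd': at 12
pos 7 'c': at 13  emit P3@[4:7]
pos 8 'd': at 0 ·f
pos 9 'c': at 1
pos 10 'b': at 2
pos 11 'e': at 3
pos 12 'd': at 4
pos 13 'c': at 5  emit P0@[9:13],P3@[10:13]
pos 14 'b': at 2 ·f
pos 15 'c': at 1 ·f
pos 16 'e': at 0 ·f
pos 17 'e': at 0
pos 18 'c': at 1
pos 19 'b': at 2
pos 20 'e': at 3
pos 21 'd': at 4
pos 22 'c': at 5  emit P0@[18:22],P3@[19:22]
pos 23 'e': at 0 ·f
pos 24 'a': at 0
pos 25 'd': at 0
pos 26 'c': at 1
pos 27 'd': at 0 ·f
pos 28 'b': at 6
pos 29 'd': at 9
pos 30 'd': at 10  emit P2@[28:30]
pos 31 'b': at 6 ·f
pos 32 'b': at 7
pos 33 'd': at 8  emit P1@[31:33]
pos 34 'b': at 6 ·f
pos 35 'e': at 11
pos 36 'd': at 12
pos 37 'c': at 13  emit P3@[34:37]
pos 38 'e': at 0 ·f
pos 39 'b': at 6
pos 40 'c': at 1 ·f
pos 41 'a': at 0 ·f
pos 42 'c': at 1
pos 43 'b': at 2
pos 44 'e': at 3
pos 45 'd': at 4
pos 46 'c': at 5  emit P0@[42:46],P3@[43:46]
pos 47 'b': at 2 ·f
pos 48 'd': at 9 ·f
pos 49 'd': at 10  emit P2@[47:49]
pos 50 'd': at 0 ·f

Matches: [[7,3],[13,0],[13,3],[22,0],[22,3],[30,2],[33,1],[37,3],[46,0],[46,3],[49,2]]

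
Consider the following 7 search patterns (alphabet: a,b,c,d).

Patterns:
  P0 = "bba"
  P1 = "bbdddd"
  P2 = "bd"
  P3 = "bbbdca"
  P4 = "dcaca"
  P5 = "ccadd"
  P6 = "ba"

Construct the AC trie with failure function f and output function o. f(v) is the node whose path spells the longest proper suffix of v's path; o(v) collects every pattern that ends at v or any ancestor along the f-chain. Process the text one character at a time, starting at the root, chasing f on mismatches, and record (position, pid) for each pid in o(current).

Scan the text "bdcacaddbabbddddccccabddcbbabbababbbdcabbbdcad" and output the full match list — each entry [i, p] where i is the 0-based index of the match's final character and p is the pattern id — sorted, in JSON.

Build:
Trie nodes:
  0='ε' goto b→1 c→18 d→13
  1='b' goto a→23 b→2 d→8
  2='bb' goto a→3 b→9 d→4
  3='bba' goto ·  [P0 ends]
  4='bbd' goto d→5
  5='bbdd' goto d→6
  6='bbddd' goto d→7
  7='bbdddd' goto ·  [P1 ends]
  8='bd' goto ·  [P2 ends]
  9='bbb' goto d→10
  10='bbbd' goto c→11
  11='bbbdc' goto a→12
  12='bbbdca' goto ·  [P3 ends]
  13='d' goto c→14
  14='dc' goto a→15
  15='dca' goto c→16
  16='dcac' goto a→17
  17='dcaca' goto ·  [P4 ends]
  18='c' goto c→19
  19='cc' goto a→20
  20='cca' goto d→21
  21='ccad' goto d→22
  22='ccadd' goto ·  [P5 ends]
  23='ba' goto ·  [P6 ends]

BFS fail/out derivation:
  fail(1) 'b': from fail(0)=0 chase 'b': 0 ⇒ 0;  out=∅∪out(0)=∅
  fail(13) 'd': from fail(0)=0 chase 'd': 0 ⇒ 0;  out=∅∪out(0)=∅
  fail(18) 'c': from fail(0)=0 chase 'c': 0 ⇒ 0;  out=∅∪out(0)=∅
  fail(2) 'bb': from fail(1)=0 chase 'b': 0 ⇒ 1;  out=∅∪out(1)=∅
  fail(8) 'bd': from fail(1)=0 chase 'd': 0 ⇒ 13;  out={2}∪out(13)={2}
  fail(14) 'dc': from fail(13)=0 chase 'c': 0 ⇒ 18;  out=∅∪out(18)=∅
  fail(19) 'cc': from fail(18)=0 chase 'c': 0 ⇒ 18;  out=∅∪out(18)=∅
  fail(23) 'ba': from fail(1)=0 chase 'a': 0 ⇒ 0;  out={6}∪out(0)={6}
  fail(3) 'bba': from fail(2)=1 chase 'a': 1 ⇒ 23;  out={0}∪out(23)={0,6}
  fail(4) 'bbd': from fail(2)=1 chase 'd': 1 ⇒ 8;  out=∅∪out(8)={2}
  fail(9) 'bbb': from fail(2)=1 chase 'b': 1 ⇒ 2;  out=∅∪out(2)=∅
  fail(15) 'dca': from fail(14)=18 chase 'a': 18→0 ⇒ 0;  out=∅∪out(0)=∅
  fail(20) 'cca': from fail(19)=18 chase 'a': 18→0 ⇒ 0;  out=∅∪out(0)=∅
  fail(5) 'bbdd': from fail(4)=8 chase 'd': 8→13→0 ⇒ 13;  out=∅∪out(13)=∅
  fail(10) 'bbbd': from fail(9)=2 chase 'd': 2 ⇒ 4;  out=∅∪out(4)={2}
  fail(16) 'dcac': from fail(15)=0 chase 'c': 0 ⇒ 18;  out=∅∪out(18)=∅
  fail(21) 'ccad': from fail(20)=0 chase 'd': 0 ⇒ 13;  out=∅∪out(13)=∅
  fail(6) 'bbddd': from fail(5)=13 chase 'd': 13→0 ⇒ 13;  out=∅∪out(13)=∅
  fail(11) 'bbbdc': from fail(10)=4 chase 'c': 4→8→13 ⇒ 14;  out=∅∪out(14)=∅
  fail(17) 'dcaca': from fail(16)=18 chase 'a': 18→0 ⇒ 0;  out={4}∪out(0)={4}
  fail(22) 'ccadd': from fail(21)=13 chase 'd': 13→0 ⇒ 13;  out={5}∪out(13)={5}
  fail(7) 'bbdddd': from fail(6)=13 chase 'd': 13→0 ⇒ 13;  out={1}∪out(13)={1}
  fail(12) 'bbbdca': from fail(11)=14 chase 'a': 14 ⇒ 15;  out={3}∪out(15)={3}

Scan:
i=0 'b': node 0→1
i=1 'd': node 1→8  ** P2@[0:1]
i=2 'c': node 8→14 (via fail)
i=3 'a': node 14→15
i=4 'c': node 15→16
i=5 'a': node 16→17  ** P4@[1:5]
i=6 'd': node 17→13 (via fail)
i=7 'd': node 13→13 (via fail)
i=8 'b': node 13→1 (via fail)
i=9 'a': node 1→23  ** P6@[8:9]
i=10 'b': node 23→1 (via fail)
i=11 'b': node 1→2
i=12 'd': node 2→4  ** P2@[11:12]
i=13 'd': node 4→5
i=14 'd': node 5→6
i=15 'd': node 6→7  ** P1@[10:15]
i=16 'c': node 7→14 (via fail)
i=17 'c': node 14→19 (via fail)
i=18 'c': node 19→19 (via fail)
i=19 'c': node 19→19 (via fail)
i=20 'a': node 19→20
i=21 'b': node 20→1 (via fail)
i=22 'd': node 1→8  ** P2@[21:22]
i=23 'd': node 8→13 (via fail)
i=24 'c': node 13→14
i=25 'b': node 14→1 (via fail)
i=26 'b': node 1→2
i=27 'a': node 2→3  ** P0@[25:27],P6@[26:27]
i=28 'b': node 3→1 (via fail)
i=29 'b': node 1→2
i=30 'a': node 2→3  ** P0@[28:30],P6@[29:30]
i=31 'b': node 3→1 (via fail)
i=32 'a': node 1→23  ** P6@[31:32]
i=33 'b': node 23→1 (via fail)
i=34 'b': node 1→2
i=35 'b': node 2→9
i=36 'd': node 9→10  ** P2@[35:36]
i=37 'c': node 10→11
i=38 'a': node 11→12  ** P3@[33:38]
i=39 'b': node 12→1 (via fail)
i=40 'b': node 1→2
i=41 'b': node 2→9
i=42 'd': node 9→10  ** P2@[41:42]
i=43 'c': node 10→11
i=44 'a': node 11→12  ** P3@[39:44]
i=45 'd': node 12→13 (via fail)

All matches (sorted): [[1,2],[5,4],[9,6],[12,2],[15,1],[22,2],[27,0],[27,6],[30,0],[30,6],[32,6],[36,2],[38,3],[42,2],[44,3]]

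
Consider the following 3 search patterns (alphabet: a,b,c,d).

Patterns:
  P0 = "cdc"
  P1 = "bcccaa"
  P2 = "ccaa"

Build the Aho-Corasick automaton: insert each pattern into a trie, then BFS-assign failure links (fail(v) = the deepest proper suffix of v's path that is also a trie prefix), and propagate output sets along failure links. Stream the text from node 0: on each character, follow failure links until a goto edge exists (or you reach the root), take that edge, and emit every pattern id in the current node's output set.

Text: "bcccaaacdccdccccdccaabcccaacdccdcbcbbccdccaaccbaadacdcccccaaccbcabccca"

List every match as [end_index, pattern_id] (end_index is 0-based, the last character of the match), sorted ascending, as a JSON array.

Construct AC machine:
Trie nodes:
  0='ε' goto b→4 c→1
  1='c' goto c→10 d→2
  2='cd' goto c→3
  3='cdc' goto ·  ←P0
  4='b' goto c→5
  5='bc' goto c→6
  6='bcc' goto c→7
  7='bccc' goto a→8
  8='bccca' goto a→9
  9='bcccaa' goto ·  ←P1
  10='cc' goto a→11
  11='cca' goto a→12
  12='ccaa' goto ·  ←P2

BFS fail/out derivation:
  fail(1) 'c': from fail(0)=0 chase 'c': 0 ⇒ 0;  out=∅∪out(0)=∅
  fail(4) 'b': from fail(0)=0 chase 'b': 0 ⇒ 0;  out=∅∪out(0)=∅
  fail(2) 'cd': from fail(1)=0 chase 'd': 0 ⇒ 0;  out=∅∪out(0)=∅
  fail(5) 'bc': from fail(4)=0 chase 'c': 0 ⇒ 1;  out=∅∪out(1)=∅
  fail(10) 'cc': from fail(1)=0 chase 'c': 0 ⇒ 1;  out=∅∪out(1)=∅
  fail(3) 'cdc': from fail(2)=0 chase 'c': 0 ⇒ 1;  out={0}∪out(1)={0}
  fail(6) 'bcc': from fail(5)=1 chase 'c': 1 ⇒ 10;  out=∅∪out(10)=∅
  fail(11) 'cca': from fail(10)=1 chase 'a': 1→0 ⇒ 0;  out=∅∪out(0)=∅
  fail(7) 'bccc': from fail(6)=10 chase 'c': 10→1 ⇒ 10;  out=∅∪out(10)=∅
  fail(12) 'ccaa': from fail(11)=0 chase 'a': 0 ⇒ 0;  out={2}∪out(0)={2}
  fail(8) 'bccca': from fail(7)=10 chase 'a': 10 ⇒ 11;  out=∅∪out(11)=∅
  fail(9) 'bcccaa': from fail(8)=11 chase 'a': 11 ⇒ 12;  out={1}∪out(12)={1,2}

Text stream:
pos 0 'b': at 4
pos 1 'c': at 5
pos 2 'c': at 6
pos 3 'c': at 7
pos 4 'a': at 8
pos 5 'a': at 9  emit P1@[0:5],P2@[2:5]
pos 6 'a': at 0 (fail-walked)
pos 7 'c': at 1
pos 8 'd': at 2
pos 9 'c': at 3  emit P0@[7:9]
pos 10 'c': at 10 (fail-walked)
pos 11 'd': at 2 (fail-walked)
pos 12 'c': at 3  emit P0@[10:12]
pos 13 'c': at 10 (fail-walked)
pos 14 'c': at 10 (fail-walked)
pos 15 'c': at 10 (fail-walked)
pos 16 'd': at 2 (fail-walked)
pos 17 'c': at 3  emit P0@[15:17]
pos 18 'c': at 10 (fail-walked)
pos 19 'a': at 11
pos 20 'a': at 12  emit P2@[17:20]
pos 21 'b': at 4 (fail-walked)
pos 22 'c': at 5
pos 23 'c': at 6
pos 24 'c': at 7
pos 25 'a': at 8
pos 26 'a': at 9  emit P1@[21:26],P2@[23:26]
pos 27 'c': at 1 (fail-walked)
pos 28 'd': at 2
pos 29 'c': at 3  emit P0@[27:29]
pos 30 'c': at 10 (fail-walked)
pos 31 'd': at 2 (fail-walked)
pos 32 'c': at 3  emit P0@[30:32]
pos 33 'b': at 4 (fail-walked)
pos 34 'c': at 5
pos 35 'b': at 4 (fail-walked)
pos 36 'b': at 4 (fail-walked)
pos 37 'c': at 5
pos 38 'c': at 6
pos 39 'd': at 2 (fail-walked)
pos 40 'c': at 3  emit P0@[38:40]
pos 41 'c': at 10 (fail-walked)
pos 42 'a': at 11
pos 43 'a': at 12  emit P2@[40:43]
pos 44 'c': at 1 (fail-walked)
pos 45 'c': at 10
pos 46 'b': at 4 (fail-walked)
pos 47 'a': at 0 (fail-walked)
pos 48 'a': at 0
pos 49 'd': at 0
pos 50 'a': at 0
pos 51 'c': at 1
pos 52 'd': at 2
pos 53 'c': at 3  emit P0@[51:53]
pos 54 'c': at 10 (fail-walked)
pos 55 'c': at 10 (fail-walked)
pos 56 'c': at 10 (fail-walked)
pos 57 'c': at 10 (fail-walked)
pos 58 'a': at 11
pos 59 'a': at 12  emit P2@[56:59]
pos 60 'c': at 1 (fail-walked)
pos 61 'c': at 10
pos 62 'b': at 4 (fail-walked)
pos 63 'c': at 5
pos 64 'a': at 0 (fail-walked)
pos 65 'b': at 4
pos 66 'c': at 5
pos 67 'c': at 6
pos 68 'c': at 7
pos 69 'a': at 8

Matches: [[5,1],[5,2],[9,0],[12,0],[17,0],[20,2],[26,1],[26,2],[29,0],[32,0],[40,0],[43,2],[53,0],[59,2]]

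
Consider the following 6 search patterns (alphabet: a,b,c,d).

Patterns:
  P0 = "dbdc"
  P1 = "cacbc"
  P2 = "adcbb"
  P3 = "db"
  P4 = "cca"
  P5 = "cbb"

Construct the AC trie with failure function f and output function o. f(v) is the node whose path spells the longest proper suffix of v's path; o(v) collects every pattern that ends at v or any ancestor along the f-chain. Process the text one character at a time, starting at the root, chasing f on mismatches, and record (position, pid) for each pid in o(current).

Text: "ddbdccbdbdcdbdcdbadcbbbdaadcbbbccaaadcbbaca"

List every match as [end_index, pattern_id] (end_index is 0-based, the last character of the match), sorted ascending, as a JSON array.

Construct AC machine:
Trie (insert patterns):
  0='ε' goto a→10 c→5 d→1
  1='d' goto b→2
  2='db' goto d→3  ←P3
  3='dbd' goto c→4
  4='dbdc' goto ·  ←P0
  5='c' goto a→6 b→17 c→15
  6='ca' goto c→7
  7='cac' goto b→8
  8='cacb' goto c→9
  9='cacbc' goto ·  ←P1
  10='a' goto d→11
  11='ad' goto c→12
  12='adc' goto b→13
  13='adcb' goto b→14
  14='adcbb' goto ·  ←P2
  15='cc' goto a→16
  16='cca' goto ·  ←P4
  17='cb' goto b→18
  18='cbb' goto ·  ←P5

Failure links (BFS by depth):
  fail(1) 'd': from fail(0)=0 chase 'd': 0 ⇒ 0;  out=∅∪out(0)=∅
  fail(5) 'c': from fail(0)=0 chase 'c': 0 ⇒ 0;  out=∅∪out(0)=∅
  fail(10) 'a': from fail(0)=0 chase 'a': 0 ⇒ 0;  out=∅∪out(0)=∅
  fail(2) 'db': from fail(1)=0 chase 'b': 0 ⇒ 0;  out={3}∪out(0)={3}
  fail(6) 'ca': from fail(5)=0 chase 'a': 0 ⇒ 10;  out=∅∪out(10)=∅
  fail(11) 'ad': from fail(10)=0 chase 'd': 0 ⇒ 1;  out=∅∪out(1)=∅
  fail(15) 'cc': from fail(5)=0 chase 'c': 0 ⇒ 5;  out=∅∪out(5)=∅
  fail(17) 'cb': from fail(5)=0 chase 'b': 0 ⇒ 0;  out=∅∪out(0)=∅
  fail(3) 'dbd': from fail(2)=0 chase 'd': 0 ⇒ 1;  out=∅∪out(1)=∅
  fail(7) 'cac': from fail(6)=10 chase 'c': 10→0 ⇒ 5;  out=∅∪out(5)=∅
  fail(12) 'adc': from fail(11)=1 chase 'c': 1→0 ⇒ 5;  out=∅∪out(5)=∅
  fail(16) 'cca': from fail(15)=5 chase 'a': 5 ⇒ 6;  out={4}∪out(6)={4}
  fail(18) 'cbb': from fail(17)=0 chase 'b': 0 ⇒ 0;  out={5}∪out(0)={5}
  fail(4) 'dbdc': from fail(3)=1 chase 'c': 1→0 ⇒ 5;  out={0}∪out(5)={0}
  fail(8) 'cacb': from fail(7)=5 chase 'b': 5 ⇒ 17;  out=∅∪out(17)=∅
  fail(13) 'adcb': from fail(12)=5 chase 'b': 5 ⇒ 17;  out=∅∪out(17)=∅
  fail(9) 'cacbc': from fail(8)=17 chase 'c': 17→0 ⇒ 5;  out={1}∪out(5)={1}
  fail(14) 'adcbb': from fail(13)=17 chase 'b': 17 ⇒ 18;  out={2}∪out(18)={2,5}

Run:
i=0 'd': node 0→1
i=1 'd': node 1→1 (via fail)
i=2 'b': node 1→2  emit P3@[1:2]
i=3 'd': node 2→3
i=4 'c': node 3→4  emit P0@[1:4]
i=5 'c': node 4→15 (via fail)
i=6 'b': node 15→17 (via fail)
i=7 'd': node 17→1 (via fail)
i=8 'b': node 1→2  emit P3@[7:8]
i=9 'd': node 2→3
i=10 'c': node 3→4  emit P0@[7:10]
i=11 'd': node 4→1 (via fail)
i=12 'b': node 1→2  emit P3@[11:12]
i=13 'd': node 2→3
i=14 'c': node 3→4  emit P0@[11:14]
i=15 'd': node 4→1 (via fail)
i=16 'b': node 1→2  emit P3@[15:16]
i=17 'a': node 2→10 (via fail)
i=18 'd': node 10→11
i=19 'c': node 11→12
i=20 'b': node 12→13
i=21 'b': node 13→14  emit P2@[17:21],P5@[19:21]
i=22 'b': node 14→0 (via fail)
i=23 'd': node 0→1
i=24 'a': node 1→10 (via fail)
i=25 'a': node 10→10 (via fail)
i=26 'd': node 10→11
i=27 'c': node 11→12
i=28 'b': node 12→13
i=29 'b': node 13→14  emit P2@[25:29],P5@[27:29]
i=30 'b': node 14→0 (via fail)
i=31 'c': node 0→5
i=32 'c': node 5→15
i=33 'a': node 15→16  emit P4@[31:33]
i=34 'a': node 16→10 (via fail)
i=35 'a': node 10→10 (via fail)
i=36 'd': node 10→11
i=37 'c': node 11→12
i=38 'b': node 12→13
i=39 'b': node 13→14  emit P2@[35:39],P5@[37:39]
i=40 'a': node 14→10 (via fail)
i=41 'c': node 10→5 (via fail)
i=42 'a': node 5→6

Matches: [[2,3],[4,0],[8,3],[10,0],[12,3],[14,0],[16,3],[21,2],[21,5],[29,2],[29,5],[33,4],[39,2],[39,5]]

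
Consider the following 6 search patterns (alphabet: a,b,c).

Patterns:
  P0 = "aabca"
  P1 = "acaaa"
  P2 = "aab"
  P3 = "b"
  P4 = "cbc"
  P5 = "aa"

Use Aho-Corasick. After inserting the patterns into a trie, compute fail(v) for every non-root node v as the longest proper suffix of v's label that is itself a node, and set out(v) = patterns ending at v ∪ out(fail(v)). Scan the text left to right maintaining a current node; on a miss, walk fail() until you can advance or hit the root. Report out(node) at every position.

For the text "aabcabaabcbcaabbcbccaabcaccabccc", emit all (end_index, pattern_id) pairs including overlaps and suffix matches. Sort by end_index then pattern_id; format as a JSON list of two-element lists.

Build:
Trie (insert patterns):
  0='ε' goto a→1 b→10 c→11
  1='a' goto a→2 c→6
  2='aa' goto b→3  ←P5
  3='aab' goto c→4  ←P2
  4='aabc' goto a→5
  5='aabca' goto ·  ←P0
  6='ac' goto a→7
  7='aca' goto a→8
  8='acaa' goto a→9
  9='acaaa' goto ·  ←P1
  10='b' goto ·  ←P3
  11='c' goto b→12
  12='cb' goto c→13
  13='cbc' goto ·  ←P4

BFS fail/out derivation:
  fail(1) 'a': from fail(0)=0 chase 'a': 0 ⇒ 0;  out=∅∪out(0)=∅
  fail(10) 'b': from fail(0)=0 chase 'b': 0 ⇒ 0;  out={3}∪out(0)={3}
  fail(11) 'c': from fail(0)=0 chase 'c': 0 ⇒ 0;  out=∅∪out(0)=∅
  fail(2) 'aa': from fail(1)=0 chase 'a': 0 ⇒ 1;  out={5}∪out(1)={5}
  fail(6) 'ac': from fail(1)=0 chase 'c': 0 ⇒ 11;  out=∅∪out(11)=∅
  fail(12) 'cb': from fail(11)=0 chase 'b': 0 ⇒ 10;  out=∅∪out(10)={3}
  fail(3) 'aab': from fail(2)=1 chase 'b': 1→0 ⇒ 10;  out={2}∪out(10)={2,3}
  fail(7) 'aca': from fail(6)=11 chase 'a': 11→0 ⇒ 1;  out=∅∪out(1)=∅
  fail(13) 'cbc': from fail(12)=10 chase 'c': 10→0 ⇒ 11;  out={4}∪out(11)={4}
  fail(4) 'aabc': from fail(3)=10 chase 'c': 10→0 ⇒ 11;  out=∅∪out(11)=∅
  fail(8) 'acaa': from fail(7)=1 chase 'a': 1 ⇒ 2;  out=∅∪out(2)={5}
  fail(5) 'aabca': from fail(4)=11 chase 'a': 11→0 ⇒ 1;  out={0}∪out(1)={0}
  fail(9) 'acaaa': from fail(8)=2 chase 'a': 2→1 ⇒ 2;  out={1}∪out(2)={1,5}

Run:
i=0 'a': node 0→1
i=1 'a': node 1→2  ** P5@[0:1]
i=2 'b': node 2→3  ** P2@[0:2],P3@[2:2]
i=3 'c': node 3→4
i=4 'a': node 4→5  ** P0@[0:4]
i=5 'b': node 5→10 (via fail)  ** P3@[5:5]
i=6 'a': node 10→1 (via fail)
i=7 'a': node 1→2  ** P5@[6:7]
i=8 'b': node 2→3  ** P2@[6:8],P3@[8:8]
i=9 'c': node 3→4
i=10 'b': node 4→12 (via fail)  ** P3@[10:10]
i=11 'c': node 12→13  ** P4@[9:11]
i=12 'a': node 13→1 (via fail)
i=13 'a': node 1→2  ** P5@[12:13]
i=14 'b': node 2→3  ** P2@[12:14],P3@[14:14]
i=15 'b': node 3→10 (via fail)  ** P3@[15:15]
i=16 'c': node 10→11 (via fail)
i=17 'b': node 11→12  ** P3@[17:17]
i=18 'c': node 12→13  ** P4@[16:18]
i=19 'c': node 13→11 (via fail)
i=20 'a': node 11→1 (via fail)
i=21 'a': node 1→2  ** P5@[20:21]
i=22 'b': node 2→3  ** P2@[20:22],P3@[22:22]
i=23 'c': node 3→4
i=24 'a': node 4→5  ** P0@[20:24]
i=25 'c': node 5→6 (via fail)
i=26 'c': node 6→11 (via fail)
i=27 'a': node 11→1 (via fail)
i=28 'b': node 1→10 (via fail)  ** P3@[28:28]
i=29 'c': node 10→11 (via fail)
i=30 'c': node 11→11 (via fail)
i=31 'c': node 11→11 (via fail)

Matches: [[1,5],[2,2],[2,3],[4,0],[5,3],[7,5],[8,2],[8,3],[10,3],[11,4],[13,5],[14,2],[14,3],[15,3],[17,3],[18,4],[21,5],[22,2],[22,3],[24,0],[28,3]]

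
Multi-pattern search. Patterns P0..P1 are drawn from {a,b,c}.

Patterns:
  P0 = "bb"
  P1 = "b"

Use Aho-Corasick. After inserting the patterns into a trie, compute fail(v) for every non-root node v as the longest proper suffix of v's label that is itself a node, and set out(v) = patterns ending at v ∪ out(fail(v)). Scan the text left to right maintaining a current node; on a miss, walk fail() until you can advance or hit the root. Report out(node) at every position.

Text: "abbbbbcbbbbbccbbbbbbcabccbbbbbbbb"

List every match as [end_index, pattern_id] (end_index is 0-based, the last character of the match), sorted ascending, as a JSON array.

Build:
Trie nodes:
  n0 'ε': b→1
  n1 'b': b→2  [P1 ends]
  n2 'bb': ·  [P0 ends]

BFS fail/out derivation:
  n1('b'): parent n0 fail=0; on 'b' 0 → fail=0;  out {1}∪∅={1}
  n2('bb'): parent n1 fail=0; on 'b' 0 → fail=1;  out {0}∪{1}={0,1}

Run:
[0] read 'a'  n0⇒n0
[1] read 'b'  n0⇒n1  ** P1@[1:1]
[2] read 'b'  n1⇒n2  ** P0@[1:2],P1@[2:2]
[3] read 'b'  n2⇒n2 (fail-walked)  ** P0@[2:3],P1@[3:3]
[4] read 'b'  n2⇒n2 (fail-walked)  ** P0@[3:4],P1@[4:4]
[5] read 'b'  n2⇒n2 (fail-walked)  ** P0@[4:5],P1@[5:5]
[6] read 'c'  n2⇒n0 (fail-walked)
[7] read 'b'  n0⇒n1  ** P1@[7:7]
[8] read 'b'  n1⇒n2  ** P0@[7:8],P1@[8:8]
[9] read 'b'  n2⇒n2 (fail-walked)  ** P0@[8:9],P1@[9:9]
[10] read 'b'  n2⇒n2 (fail-walked)  ** P0@[9:10],P1@[10:10]
[11] read 'b'  n2⇒n2 (fail-walked)  ** P0@[10:11],P1@[11:11]
[12] read 'c'  n2⇒n0 (fail-walked)
[13] read 'c'  n0⇒n0
[14] read 'b'  n0⇒n1  ** P1@[14:14]
[15] read 'b'  n1⇒n2  ** P0@[14:15],P1@[15:15]
[16] read 'b'  n2⇒n2 (fail-walked)  ** P0@[15:16],P1@[16:16]
[17] read 'b'  n2⇒n2 (fail-walked)  ** P0@[16:17],P1@[17:17]
[18] read 'b'  n2⇒n2 (fail-walked)  ** P0@[17:18],P1@[18:18]
[19] read 'b'  n2⇒n2 (fail-walked)  ** P0@[18:19],P1@[19:19]
[20] read 'c'  n2⇒n0 (fail-walked)
[21] read 'a'  n0⇒n0
[22] read 'b'  n0⇒n1  ** P1@[22:22]
[23] read 'c'  n1⇒n0 (fail-walked)
[24] read 'c'  n0⇒n0
[25] read 'b'  n0⇒n1  ** P1@[25:25]
[26] read 'b'  n1⇒n2  ** P0@[25:26],P1@[26:26]
[27] read 'b'  n2⇒n2 (fail-walked)  ** P0@[26:27],P1@[27:27]
[28] read 'b'  n2⇒n2 (fail-walked)  ** P0@[27:28],P1@[28:28]
[29] read 'b'  n2⇒n2 (fail-walked)  ** P0@[28:29],P1@[29:29]
[30] read 'b'  n2⇒n2 (fail-walked)  ** P0@[29:30],P1@[30:30]
[31] read 'b'  n2⇒n2 (fail-walked)  ** P0@[30:31],P1@[31:31]
[32] read 'b'  n2⇒n2 (fail-walked)  ** P0@[31:32],P1@[32:32]

Matches: [[1,1],[2,0],[2,1],[3,0],[3,1],[4,0],[4,1],[5,0],[5,1],[7,1],[8,0],[8,1],[9,0],[9,1],[10,0],[10,1],[11,0],[11,1],[14,1],[15,0],[15,1],[16,0],[16,1],[17,0],[17,1],[18,0],[18,1],[19,0],[19,1],[22,1],[25,1],[26,0],[26,1],[27,0],[27,1],[28,0],[28,1],[29,0],[29,1],[30,0],[30,1],[31,0],[31,1],[32,0],[32,1]]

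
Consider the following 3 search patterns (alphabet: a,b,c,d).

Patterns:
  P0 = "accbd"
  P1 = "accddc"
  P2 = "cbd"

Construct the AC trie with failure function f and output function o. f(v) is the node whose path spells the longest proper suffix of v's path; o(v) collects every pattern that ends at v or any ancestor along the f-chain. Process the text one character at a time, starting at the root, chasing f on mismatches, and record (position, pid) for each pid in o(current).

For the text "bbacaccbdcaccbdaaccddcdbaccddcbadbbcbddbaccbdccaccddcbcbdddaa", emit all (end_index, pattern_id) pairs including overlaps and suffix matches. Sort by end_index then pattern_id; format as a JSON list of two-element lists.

Build:
Trie nodes:
  n0 'ε': a→1 c→9
  n1 'a': c→2
  n2 'ac': c→3
  n3 'acc': b→4 d→6
  n4 'accb': d→5
  n5 'accbd': ·  [P0 ends]
  n6 'accd': d→7
  n7 'accdd': c→8
  n8 'accddc': ·  [P1 ends]
  n9 'c': b→10
  n10 'cb': d→11
  n11 'cbd': ·  [P2 ends]

Failure links (BFS by depth):
  fail(1) 'a': from fail(0)=0 chase 'a': 0 ⇒ 0;  out=∅∪out(0)=∅
  fail(9) 'c': from fail(0)=0 chase 'c': 0 ⇒ 0;  out=∅∪out(0)=∅
  fail(2) 'ac': from fail(1)=0 chase 'c': 0 ⇒ 9;  out=∅∪out(9)=∅
  fail(10) 'cb': from fail(9)=0 chase 'b': 0 ⇒ 0;  out=∅∪out(0)=∅
  fail(3) 'acc': from fail(2)=9 chase 'c': 9→0 ⇒ 9;  out=∅∪out(9)=∅
  fail(11) 'cbd': from fail(10)=0 chase 'd': 0 ⇒ 0;  out={2}∪out(0)={2}
  fail(4) 'accb': from fail(3)=9 chase 'b': 9 ⇒ 10;  out=∅∪out(10)=∅
  fail(6) 'accd': from fail(3)=9 chase 'd': 9→0 ⇒ 0;  out=∅∪out(0)=∅
  fail(5) 'accbd': from fail(4)=10 chase 'd': 10 ⇒ 11;  out={0}∪out(11)={0,2}
  fail(7) 'accdd': from fail(6)=0 chase 'd': 0 ⇒ 0;  out=∅∪out(0)=∅
  fail(8) 'accddc': from fail(7)=0 chase 'c': 0 ⇒ 9;  out={1}∪out(9)={1}

Run:
i=0 'b': node 0→0
i=1 'b': node 0→0
i=2 'a': node 0→1
i=3 'c': node 1→2
i=4 'a': node 2→1 (via fail)
i=5 'c': node 1→2
i=6 'c': node 2→3
i=7 'b': node 3→4
i=8 'd': node 4→5  → match P0@[4:8],P2@[6:8]
i=9 'c': node 5→9 (via fail)
i=10 'a': node 9→1 (via fail)
i=11 'c': node 1→2
i=12 'c': node 2→3
i=13 'b': node 3→4
i=14 'd': node 4→5  → match P0@[10:14],P2@[12:14]
i=15 'a': node 5→1 (via fail)
i=16 'a': node 1→1 (via fail)
i=17 'c': node 1→2
i=18 'c': node 2→3
i=19 'd': node 3→6
i=20 'd': node 6→7
i=21 'c': node 7→8  → match P1@[16:21]
i=22 'd': node 8→0 (via fail)
i=23 'b': node 0→0
i=24 'a': node 0→1
i=25 'c': node 1→2
i=26 'c': node 2→3
i=27 'd': node 3→6
i=28 'd': node 6→7
i=29 'c': node 7→8  → match P1@[24:29]
i=30 'b': node 8→10 (via fail)
i=31 'a': node 10→1 (via fail)
i=32 'd': node 1→0 (via fail)
i=33 'b': node 0→0
i=34 'b': node 0→0
i=35 'c': node 0→9
i=36 'b': node 9→10
i=37 'd': node 10→11  → match P2@[35:37]
i=38 'd': node 11→0 (via fail)
i=39 'b': node 0→0
i=40 'a': node 0→1
i=41 'c': node 1→2
i=42 'c': node 2→3
i=43 'b': node 3→4
i=44 'd': node 4→5  → match P0@[40:44],P2@[42:44]
i=45 'c': node 5→9 (via fail)
i=46 'c': node 9→9 (via fail)
i=47 'a': node 9→1 (via fail)
i=48 'c': node 1→2
i=49 'c': node 2→3
i=50 'd': node 3→6
i=51 'd': node 6→7
i=52 'c': node 7→8  → match P1@[47:52]
i=53 'b': node 8→10 (via fail)
i=54 'c': node 10→9 (via fail)
i=55 'b': node 9→10
i=56 'd': node 10→11  → match P2@[54:56]
i=57 'd': node 11→0 (via fail)
i=58 'd': node 0→0
i=59 'a': node 0→1
i=60 'a': node 1→1 (via fail)

Matches: [[8,0],[8,2],[14,0],[14,2],[21,1],[29,1],[37,2],[44,0],[44,2],[52,1],[56,2]]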